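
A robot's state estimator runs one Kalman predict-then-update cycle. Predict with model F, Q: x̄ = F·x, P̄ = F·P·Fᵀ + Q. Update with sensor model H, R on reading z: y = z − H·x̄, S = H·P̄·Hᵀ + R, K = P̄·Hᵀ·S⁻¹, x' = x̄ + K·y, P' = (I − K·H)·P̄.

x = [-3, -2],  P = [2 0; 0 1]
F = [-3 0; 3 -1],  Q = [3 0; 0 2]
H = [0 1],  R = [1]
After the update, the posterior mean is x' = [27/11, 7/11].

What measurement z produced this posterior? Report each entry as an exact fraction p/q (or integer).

z = [1]

x̄ = F·x = [9, -7]
P̄ = F·P·Fᵀ + Q = [21 -18; -18 21]
S = H·P̄·Hᵀ + R = [22]
K = P̄·Hᵀ·S⁻¹ = [-9/11; 21/22]
x' − x̄ = [-72/11, 84/11] = K·y
y = (KᵀK)⁻¹·Kᵀ·(x' − x̄) = [8]
z = y + H·x̄ = [8] + [-7] = [1]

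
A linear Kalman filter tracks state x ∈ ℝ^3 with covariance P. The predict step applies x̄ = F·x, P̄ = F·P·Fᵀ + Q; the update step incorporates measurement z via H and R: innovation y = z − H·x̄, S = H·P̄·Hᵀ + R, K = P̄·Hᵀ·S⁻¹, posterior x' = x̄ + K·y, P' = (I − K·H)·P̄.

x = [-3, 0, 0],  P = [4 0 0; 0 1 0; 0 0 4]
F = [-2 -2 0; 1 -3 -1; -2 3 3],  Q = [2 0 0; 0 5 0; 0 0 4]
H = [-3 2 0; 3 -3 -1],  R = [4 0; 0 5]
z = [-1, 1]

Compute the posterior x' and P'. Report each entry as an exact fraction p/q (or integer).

x' = [1105/1271, 841/1271, -494/1271]
P' = [8055/1271 23217/2542 -10928/1271; 23217/2542 71355/5084 -18752/1271; -10928/1271 -18752/1271 28227/1271]

x̄ = F·x = [6, -3, 6]
P̄ = F·P·Fᵀ + Q = [22 -2 10; -2 22 -29; 10 -29 65]
y = z − H·x̄ = [23, -20]
S = H·P̄·Hᵀ + R = [314 -272; -272 268]
K = P̄·Hᵀ·S⁻¹ = [-237/1271 107/2542; 213/1271 49/5084; -1180/1271 -951/1271]
x' = x̄ + K·y = [1105/1271, 841/1271, -494/1271]
P' = (I − K·H)·P̄ = [8055/1271 23217/2542 -10928/1271; 23217/2542 71355/5084 -18752/1271; -10928/1271 -18752/1271 28227/1271]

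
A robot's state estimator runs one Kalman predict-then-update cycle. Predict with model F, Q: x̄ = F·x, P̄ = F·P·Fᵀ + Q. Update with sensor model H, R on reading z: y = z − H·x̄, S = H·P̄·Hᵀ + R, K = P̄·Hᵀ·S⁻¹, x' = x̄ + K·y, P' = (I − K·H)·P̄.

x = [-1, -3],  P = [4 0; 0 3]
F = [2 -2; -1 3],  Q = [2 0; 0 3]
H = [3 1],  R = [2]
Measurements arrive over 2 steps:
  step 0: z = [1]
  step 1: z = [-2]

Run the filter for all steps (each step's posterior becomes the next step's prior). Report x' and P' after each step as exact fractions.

step 0: x̄ = F·x = [4, -8]
step 0: P̄ = F·P·Fᵀ + Q = [30 -26; -26 34]
step 0: y = z − H·x̄ = [-3]
step 0: S = H·P̄·Hᵀ + R = [150]
step 0: K = P̄·Hᵀ·S⁻¹ = [32/75; -22/75]
step 0: x' = x̄ + K·y = [68/25, -178/25]
step 0: P' = (I − K·H)·P̄ = [202/75 -542/75; -542/75 1582/75]
step 1: x̄ = F·x = [492/25, -602/25]
step 1: P̄ = F·P·Fᵀ + Q = [3874/25 -4744/25; -4744/25 17917/75]
step 1: y = z − H·x̄ = [-924/25]
step 1: S = H·P̄·Hᵀ + R = [37273/75]
step 1: K = P̄·Hᵀ·S⁻¹ = [20634/37273; -24779/37273]
step 1: x' = x̄ + K·y = [-29100/37273, 18298/37273]
step 1: P' = (I − K·H)·P̄ = [98998/37273 -255726/37273; -255726/37273 717620/37273]

step 0: x' = [68/25, -178/25], P' = [202/75 -542/75; -542/75 1582/75]
step 1: x' = [-29100/37273, 18298/37273], P' = [98998/37273 -255726/37273; -255726/37273 717620/37273]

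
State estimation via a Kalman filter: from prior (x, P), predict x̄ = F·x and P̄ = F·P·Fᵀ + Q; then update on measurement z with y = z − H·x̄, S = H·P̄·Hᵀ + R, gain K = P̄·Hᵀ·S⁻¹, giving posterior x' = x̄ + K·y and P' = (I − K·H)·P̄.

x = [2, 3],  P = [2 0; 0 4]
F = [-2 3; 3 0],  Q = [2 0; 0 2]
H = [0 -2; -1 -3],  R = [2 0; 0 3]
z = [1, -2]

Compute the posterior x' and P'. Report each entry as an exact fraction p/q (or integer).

x' = [7075/1829, -902/1829]
P' = [11778/1829 -2364/1829; -2364/1829 836/1829]

x̄ = F·x = [5, 6]
P̄ = F·P·Fᵀ + Q = [46 -12; -12 20]
y = z − H·x̄ = [13, 21]
S = H·P̄·Hᵀ + R = [82 96; 96 157]
K = P̄·Hᵀ·S⁻¹ = [2364/1829 -1562/1829; -836/1829 -48/1829]
x' = x̄ + K·y = [7075/1829, -902/1829]
P' = (I − K·H)·P̄ = [11778/1829 -2364/1829; -2364/1829 836/1829]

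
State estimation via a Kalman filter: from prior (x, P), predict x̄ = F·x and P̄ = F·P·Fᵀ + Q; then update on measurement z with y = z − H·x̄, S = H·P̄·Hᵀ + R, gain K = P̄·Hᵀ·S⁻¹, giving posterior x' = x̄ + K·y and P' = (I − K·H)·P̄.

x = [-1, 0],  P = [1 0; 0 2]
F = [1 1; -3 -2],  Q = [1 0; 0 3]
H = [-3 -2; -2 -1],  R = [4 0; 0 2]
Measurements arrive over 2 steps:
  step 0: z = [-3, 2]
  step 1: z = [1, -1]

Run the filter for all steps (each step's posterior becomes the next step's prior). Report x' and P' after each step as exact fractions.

step 0: x' = [-37/15, 68/15], P' = [404/135 -676/135; -676/135 1214/135]
step 1: x' = [5083/3113, -39709/15565], P' = [5036/3113 -7740/3113; -7740/3113 68534/15565]

step 0: x̄ = F·x = [-1, 3]
step 0: P̄ = F·P·Fᵀ + Q = [4 -7; -7 20]
step 0: y = z − H·x̄ = [0, 3]
step 0: S = H·P̄·Hᵀ + R = [36 15; 15 10]
step 0: K = P̄·Hᵀ·S⁻¹ = [7/27 -22/45; -20/27 23/45]
step 0: x' = x̄ + K·y = [-37/15, 68/15]
step 0: P' = (I − K·H)·P̄ = [404/135 -676/135; -676/135 1214/135]
step 1: x̄ = F·x = [31/15, -5/3]
step 1: P̄ = F·P·Fᵀ + Q = [401/135 -52/27; -52/27 157/27]
step 1: y = z − H·x̄ = [58/15, 22/15]
step 1: S = H·P̄·Hᵀ + R = [4169/135 2156/135; 2156/135 1619/135]
step 1: K = P̄·Hᵀ·S⁻¹ = [93/3113 -106/283; -5242/15565 403/1415]
step 1: x' = x̄ + K·y = [5083/3113, -39709/15565]
step 1: P' = (I − K·H)·P̄ = [5036/3113 -7740/3113; -7740/3113 68534/15565]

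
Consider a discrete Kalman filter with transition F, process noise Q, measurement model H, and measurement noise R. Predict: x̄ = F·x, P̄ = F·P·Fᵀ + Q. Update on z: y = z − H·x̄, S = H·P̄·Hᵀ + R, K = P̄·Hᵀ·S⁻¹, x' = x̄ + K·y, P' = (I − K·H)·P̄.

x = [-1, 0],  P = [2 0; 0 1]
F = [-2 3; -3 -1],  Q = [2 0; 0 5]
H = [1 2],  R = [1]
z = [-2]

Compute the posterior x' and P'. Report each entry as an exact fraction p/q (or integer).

x̄ = F·x = [2, 3]
P̄ = F·P·Fᵀ + Q = [19 9; 9 24]
y = z − H·x̄ = [-10]
S = H·P̄·Hᵀ + R = [152]
K = P̄·Hᵀ·S⁻¹ = [37/152; 3/8]
x' = x̄ + K·y = [-33/76, -3/4]
P' = (I − K·H)·P̄ = [1519/152 -39/8; -39/8 21/8]

x' = [-33/76, -3/4]
P' = [1519/152 -39/8; -39/8 21/8]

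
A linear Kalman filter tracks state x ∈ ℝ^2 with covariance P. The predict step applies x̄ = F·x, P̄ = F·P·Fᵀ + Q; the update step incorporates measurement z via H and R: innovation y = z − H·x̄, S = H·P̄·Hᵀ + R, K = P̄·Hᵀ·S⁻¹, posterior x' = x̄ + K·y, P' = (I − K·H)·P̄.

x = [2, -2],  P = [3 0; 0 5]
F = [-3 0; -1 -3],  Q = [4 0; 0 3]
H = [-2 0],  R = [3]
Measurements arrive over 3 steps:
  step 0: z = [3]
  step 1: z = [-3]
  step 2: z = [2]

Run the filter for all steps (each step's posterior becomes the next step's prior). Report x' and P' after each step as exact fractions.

step 0: x' = [-204/127, 670/127], P' = [93/127 27/127; 27/127 6153/127]
step 1: x' = [9906/5761, -88854/5761], P' = [4035/5761 1566/5761; 1566/5761 2532291/5761]
step 2: x' = [-326590/254719, 11783676/254719], P' = [178077/254719 78597/254719; 78597/254719 1008554343/254719]

step 0: x̄ = F·x = [-6, 4]
step 0: P̄ = F·P·Fᵀ + Q = [31 9; 9 51]
step 0: y = z − H·x̄ = [-9]
step 0: S = H·P̄·Hᵀ + R = [127]
step 0: K = P̄·Hᵀ·S⁻¹ = [-62/127; -18/127]
step 0: x' = x̄ + K·y = [-204/127, 670/127]
step 0: P' = (I − K·H)·P̄ = [93/127 27/127; 27/127 6153/127]
step 1: x̄ = F·x = [612/127, -1806/127]
step 1: P̄ = F·P·Fᵀ + Q = [1345/127 522/127; 522/127 56013/127]
step 1: y = z − H·x̄ = [843/127]
step 1: S = H·P̄·Hᵀ + R = [5761/127]
step 1: K = P̄·Hᵀ·S⁻¹ = [-2690/5761; -1044/5761]
step 1: x' = x̄ + K·y = [9906/5761, -88854/5761]
step 1: P' = (I − K·H)·P̄ = [4035/5761 1566/5761; 1566/5761 2532291/5761]
step 2: x̄ = F·x = [-29718/5761, 256656/5761]
step 2: P̄ = F·P·Fᵀ + Q = [59359/5761 26199/5761; 26199/5761 22821333/5761]
step 2: y = z − H·x̄ = [-47914/5761]
step 2: S = H·P̄·Hᵀ + R = [254719/5761]
step 2: K = P̄·Hᵀ·S⁻¹ = [-118718/254719; -52398/254719]
step 2: x' = x̄ + K·y = [-326590/254719, 11783676/254719]
step 2: P' = (I − K·H)·P̄ = [178077/254719 78597/254719; 78597/254719 1008554343/254719]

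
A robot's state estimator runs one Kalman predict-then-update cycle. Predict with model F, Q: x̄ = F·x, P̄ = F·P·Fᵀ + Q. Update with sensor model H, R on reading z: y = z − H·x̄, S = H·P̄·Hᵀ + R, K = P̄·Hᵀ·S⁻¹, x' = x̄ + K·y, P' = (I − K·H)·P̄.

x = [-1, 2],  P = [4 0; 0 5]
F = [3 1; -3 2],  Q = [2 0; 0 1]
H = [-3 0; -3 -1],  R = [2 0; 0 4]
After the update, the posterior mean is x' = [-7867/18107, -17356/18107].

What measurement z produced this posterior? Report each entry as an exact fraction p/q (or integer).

x̄ = F·x = [-1, 7]
P̄ = F·P·Fᵀ + Q = [43 -26; -26 57]
S = H·P̄·Hᵀ + R = [389 309; 309 292]
K = P̄·Hᵀ·S⁻¹ = [-5841/18107 -206/18107; 16287/18107 -15933/18107]
x' − x̄ = [10240/18107, -144105/18107] = K·y
y = (KᵀK)⁻¹·Kᵀ·(x' − x̄) = [-2, 7]
z = y + H·x̄ = [-2, 7] + [3, -4] = [1, 3]

z = [1, 3]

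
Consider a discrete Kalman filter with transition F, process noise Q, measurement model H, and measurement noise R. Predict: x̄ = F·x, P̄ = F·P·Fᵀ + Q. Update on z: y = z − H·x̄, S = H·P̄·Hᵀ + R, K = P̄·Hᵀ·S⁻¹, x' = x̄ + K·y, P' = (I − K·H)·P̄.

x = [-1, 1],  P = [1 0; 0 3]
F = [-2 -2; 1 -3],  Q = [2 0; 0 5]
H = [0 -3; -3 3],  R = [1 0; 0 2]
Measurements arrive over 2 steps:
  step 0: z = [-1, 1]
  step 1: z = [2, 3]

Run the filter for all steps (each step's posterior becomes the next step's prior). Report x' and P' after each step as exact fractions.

step 0: x' = [18/433, 143/433], P' = [9162/28145 3074/28145; 3074/28145 3108/28145]
step 1: x' = [-103763824/64469767, -42074667/64469767], P' = [19982182/64469767 6599326/64469767; 6599326/64469767 6892916/64469767]

step 0: x̄ = F·x = [0, -4]
step 0: P̄ = F·P·Fᵀ + Q = [18 16; 16 33]
step 0: y = z − H·x̄ = [-13, 13]
step 0: S = H·P̄·Hᵀ + R = [298 -153; -153 173]
step 0: K = P̄·Hᵀ·S⁻¹ = [-9222/28145 -9132/28145; -9324/28145 51/28145]
step 0: x' = x̄ + K·y = [18/433, 143/433]
step 0: P' = (I − K·H)·P̄ = [9162/28145 3074/28145; 3074/28145 3108/28145]
step 1: x̄ = F·x = [-322/433, -411/433]
step 1: P̄ = F·P·Fᵀ + Q = [129962/28145 2524/5629; 2524/5629 31883/5629]
step 1: y = z − H·x̄ = [-367/433, 1566/433]
step 1: S = H·P̄·Hᵀ + R = [292576/5629 -264231/5629; -264231/5629 2433523/28145]
step 1: K = P̄·Hᵀ·S⁻¹ = [-19797978/64469767 -20074284/64469767; -20678748/64469767 440385/64469767]
step 1: x' = x̄ + K·y = [-103763824/64469767, -42074667/64469767]
step 1: P' = (I − K·H)·P̄ = [19982182/64469767 6599326/64469767; 6599326/64469767 6892916/64469767]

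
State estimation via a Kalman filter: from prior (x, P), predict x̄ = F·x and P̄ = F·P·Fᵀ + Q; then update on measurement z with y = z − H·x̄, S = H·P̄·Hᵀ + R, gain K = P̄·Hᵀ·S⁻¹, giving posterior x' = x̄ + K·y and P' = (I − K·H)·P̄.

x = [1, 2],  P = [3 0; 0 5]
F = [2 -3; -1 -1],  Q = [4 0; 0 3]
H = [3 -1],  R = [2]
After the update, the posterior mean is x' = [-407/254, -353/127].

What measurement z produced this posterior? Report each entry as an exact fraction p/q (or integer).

z = [-2]

x̄ = F·x = [-4, -3]
P̄ = F·P·Fᵀ + Q = [61 9; 9 11]
S = H·P̄·Hᵀ + R = [508]
K = P̄·Hᵀ·S⁻¹ = [87/254; 4/127]
x' − x̄ = [609/254, 28/127] = K·y
y = (KᵀK)⁻¹·Kᵀ·(x' − x̄) = [7]
z = y + H·x̄ = [7] + [-9] = [-2]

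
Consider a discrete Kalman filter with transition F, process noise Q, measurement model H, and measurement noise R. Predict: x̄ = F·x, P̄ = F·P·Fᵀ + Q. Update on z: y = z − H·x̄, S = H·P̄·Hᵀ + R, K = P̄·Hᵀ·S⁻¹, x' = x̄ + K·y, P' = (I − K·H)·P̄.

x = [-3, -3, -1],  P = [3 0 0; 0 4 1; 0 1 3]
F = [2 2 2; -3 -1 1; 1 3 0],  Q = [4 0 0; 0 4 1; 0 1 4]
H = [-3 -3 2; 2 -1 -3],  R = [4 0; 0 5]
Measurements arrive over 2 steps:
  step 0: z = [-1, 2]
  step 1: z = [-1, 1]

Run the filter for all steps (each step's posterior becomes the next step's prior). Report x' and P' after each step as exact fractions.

step 0: x' = [-954154/66351, 433145/66351, -820315/66351], P' = [3288844/66351 -1495460/66351 2683036/66351; -1495460/66351 710068/66351 -1210586/66351; 2683036/66351 -1210586/66351 2214991/66351]
step 1: x' = [-981365839/5087658742, 13577932/110601277, -4966859823/10175317484], P' = [51914078725/5087658742 -520385313/110601277 80839302297/10175317484; -520385313/110601277 288255426/110601277 -779025693/221202554; 80839302297/10175317484 -779025693/221202554 133771283053/20350634968]

step 0: x̄ = F·x = [-14, 11, -12]
step 0: P̄ = F·P·Fᵀ + Q = [52 -20 36; -20 36 -17; 36 -17 43]
step 0: y = z − H·x̄ = [14, 5]
step 0: S = H·P̄·Hᵀ + R = [380 -53; -53 182]
step 0: K = P̄·Hᵀ·S⁻¹ = [-3520/66351 4808/66351; -16249/66351 -13846/66351; 3158/66351 -13663/66351]
step 0: x' = x̄ + K·y = [-954154/66351, 433145/66351, -820315/66351]
step 0: P' = (I − K·H)·P̄ = [3288844/66351 -1495460/66351 2683036/66351; -1495460/66351 710068/66351 -1210586/66351; 2683036/66351 -1210586/66351 2214991/66351]
step 1: x̄ = F·x = [-894216/22117, 536334/22117, 345281/66351]
step 1: P̄ = F·P·Fᵀ + Q = [8312312/22117 -5163894/22117 -1007676/22117; -5163894/22117 3380085/22117 691831/22117; -1007676/22117 691831/22117 972100/66351]
step 1: y = z − H·x̄ = [-3977851/66351, 2692164/22117]
step 1: S = H·P̄·Hᵀ + R = [52368667/66351 -34443106/22117; -34443106/22117 76554892/22117]
step 1: K = P̄·Hᵀ·S⁻¹ = [-772440171/5087658742 2602771361/10175317484; -20659008/110601277 -64195005/221202554; -310269551/10175317484 -1257255243/20350634968]
step 1: x' = x̄ + K·y = [-981365839/5087658742, 13577932/110601277, -4966859823/10175317484]
step 1: P' = (I − K·H)·P̄ = [51914078725/5087658742 -520385313/110601277 80839302297/10175317484; -520385313/110601277 288255426/110601277 -779025693/221202554; 80839302297/10175317484 -779025693/221202554 133771283053/20350634968]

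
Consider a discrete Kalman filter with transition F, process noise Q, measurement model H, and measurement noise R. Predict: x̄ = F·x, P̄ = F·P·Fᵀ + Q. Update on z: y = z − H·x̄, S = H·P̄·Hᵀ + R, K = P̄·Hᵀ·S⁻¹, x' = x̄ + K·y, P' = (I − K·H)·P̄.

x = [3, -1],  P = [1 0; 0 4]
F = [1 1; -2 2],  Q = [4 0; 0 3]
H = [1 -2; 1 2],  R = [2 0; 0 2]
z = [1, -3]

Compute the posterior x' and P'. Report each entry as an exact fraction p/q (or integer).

x' = [-113/262, -437/393]
P' = [231/262 1/131; 1/131 97/393]

x̄ = F·x = [2, -8]
P̄ = F·P·Fᵀ + Q = [9 6; 6 23]
y = z − H·x̄ = [-17, 11]
S = H·P̄·Hᵀ + R = [79 -83; -83 127]
K = P̄·Hᵀ·S⁻¹ = [227/524 235/524; -191/786 197/786]
x' = x̄ + K·y = [-113/262, -437/393]
P' = (I − K·H)·P̄ = [231/262 1/131; 1/131 97/393]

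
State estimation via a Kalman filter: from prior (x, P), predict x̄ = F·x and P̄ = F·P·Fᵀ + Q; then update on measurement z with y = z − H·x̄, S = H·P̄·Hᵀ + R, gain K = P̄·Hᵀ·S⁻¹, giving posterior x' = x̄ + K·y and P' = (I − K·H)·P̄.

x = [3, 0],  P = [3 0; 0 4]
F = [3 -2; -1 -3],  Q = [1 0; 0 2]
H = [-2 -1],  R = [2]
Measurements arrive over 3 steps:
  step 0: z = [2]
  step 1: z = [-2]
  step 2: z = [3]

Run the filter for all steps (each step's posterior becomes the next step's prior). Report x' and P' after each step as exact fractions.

step 0: x̄ = F·x = [9, -3]
step 0: P̄ = F·P·Fᵀ + Q = [44 15; 15 41]
step 0: y = z − H·x̄ = [17]
step 0: S = H·P̄·Hᵀ + R = [279]
step 0: K = P̄·Hᵀ·S⁻¹ = [-103/279; -71/279]
step 0: x' = x̄ + K·y = [760/279, -2044/279]
step 0: P' = (I − K·H)·P̄ = [1667/279 -3128/279; -3128/279 6398/279]
step 1: x̄ = F·x = [6368/279, 5372/279]
step 1: P̄ = F·P·Fᵀ + Q = [78410/279 55283/279; 55283/279 41039/279]
step 1: y = z − H·x̄ = [1950/31]
step 1: S = H·P̄·Hᵀ + R = [64041/31]
step 1: K = P̄·Hᵀ·S⁻¹ = [-23567/64041; -5615/21347]
step 1: x' = x̄ + K·y = [-62234/192123, 520414/192123]
step 1: P' = (I − K·H)·P̄ = [245413/192123 -349424/192123; -349424/192123 799918/192123]
step 2: x̄ = F·x = [-1227530/192123, -1499008/192123]
step 2: P̄ = F·P·Fᵀ + Q = [9793600/192123 6509237/192123; 6509237/192123 5732377/192123]
step 2: y = z − H·x̄ = [-3377699/192123]
step 2: S = H·P̄·Hᵀ + R = [71327971/192123]
step 2: K = P̄·Hᵀ·S⁻¹ = [-26096437/71327971; -307391/1169311]
step 2: x' = x̄ + K·y = [707101/16460301, -858263/269841]
step 2: P' = (I − K·H)·P̄ = [273786991/213983913 -6409760/3507933; -6409760/3507933 14663866/3507933]

step 0: x' = [760/279, -2044/279], P' = [1667/279 -3128/279; -3128/279 6398/279]
step 1: x' = [-62234/192123, 520414/192123], P' = [245413/192123 -349424/192123; -349424/192123 799918/192123]
step 2: x' = [707101/16460301, -858263/269841], P' = [273786991/213983913 -6409760/3507933; -6409760/3507933 14663866/3507933]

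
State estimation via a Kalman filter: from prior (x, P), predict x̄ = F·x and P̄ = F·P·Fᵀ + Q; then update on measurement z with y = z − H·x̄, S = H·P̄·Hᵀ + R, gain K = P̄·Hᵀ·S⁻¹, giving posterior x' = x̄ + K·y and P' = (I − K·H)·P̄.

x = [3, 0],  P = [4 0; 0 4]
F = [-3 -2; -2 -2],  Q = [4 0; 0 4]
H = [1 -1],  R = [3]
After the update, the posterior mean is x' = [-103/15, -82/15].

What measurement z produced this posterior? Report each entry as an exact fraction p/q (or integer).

x̄ = F·x = [-9, -6]
P̄ = F·P·Fᵀ + Q = [56 40; 40 36]
S = H·P̄·Hᵀ + R = [15]
K = P̄·Hᵀ·S⁻¹ = [16/15; 4/15]
x' − x̄ = [32/15, 8/15] = K·y
y = (KᵀK)⁻¹·Kᵀ·(x' − x̄) = [2]
z = y + H·x̄ = [2] + [-3] = [-1]

z = [-1]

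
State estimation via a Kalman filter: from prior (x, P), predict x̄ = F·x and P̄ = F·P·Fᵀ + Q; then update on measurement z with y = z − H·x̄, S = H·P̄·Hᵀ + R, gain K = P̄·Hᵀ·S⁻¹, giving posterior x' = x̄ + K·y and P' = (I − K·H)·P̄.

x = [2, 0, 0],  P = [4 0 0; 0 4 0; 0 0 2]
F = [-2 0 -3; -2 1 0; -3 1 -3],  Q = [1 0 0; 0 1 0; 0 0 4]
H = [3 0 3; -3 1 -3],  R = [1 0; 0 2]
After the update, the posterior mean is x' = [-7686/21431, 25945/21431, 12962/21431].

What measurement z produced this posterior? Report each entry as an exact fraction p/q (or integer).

x̄ = F·x = [-4, -4, -6]
P̄ = F·P·Fᵀ + Q = [35 16 42; 16 21 28; 42 28 62]
S = H·P̄·Hᵀ + R = [1630 -1497; -1497 1388]
K = P̄·Hᵀ·S⁻¹ = [-1227/21431 -4643/21431; 17049/21431 16674/21431; 7908/21431 4144/21431]
x' − x̄ = [78038/21431, 111669/21431, 141548/21431] = K·y
y = (KᵀK)⁻¹·Kᵀ·(x' − x̄) = [31, -25]
z = y + H·x̄ = [31, -25] + [-30, 26] = [1, 1]

z = [1, 1]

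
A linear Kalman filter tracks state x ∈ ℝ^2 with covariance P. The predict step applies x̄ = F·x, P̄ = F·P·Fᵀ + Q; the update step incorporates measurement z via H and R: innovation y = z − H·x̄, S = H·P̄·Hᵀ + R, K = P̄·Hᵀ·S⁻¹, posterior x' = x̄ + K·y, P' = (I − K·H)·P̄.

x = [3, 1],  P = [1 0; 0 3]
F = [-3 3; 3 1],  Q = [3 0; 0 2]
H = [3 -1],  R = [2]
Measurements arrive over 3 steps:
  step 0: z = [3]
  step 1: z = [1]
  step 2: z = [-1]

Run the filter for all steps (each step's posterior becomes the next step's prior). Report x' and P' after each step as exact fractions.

step 0: x̄ = F·x = [-6, 10]
step 0: P̄ = F·P·Fᵀ + Q = [39 0; 0 14]
step 0: y = z − H·x̄ = [31]
step 0: S = H·P̄·Hᵀ + R = [367]
step 0: K = P̄·Hᵀ·S⁻¹ = [117/367; -14/367]
step 0: x' = x̄ + K·y = [1425/367, 3236/367]
step 0: P' = (I − K·H)·P̄ = [624/367 1638/367; 1638/367 4942/367]
step 1: x̄ = F·x = [5433/367, 7511/367]
step 1: P̄ = F·P·Fᵀ + Q = [21711/367 19038/367; 19038/367 21120/367]
step 1: y = z − H·x̄ = [-8421/367]
step 1: S = H·P̄·Hᵀ + R = [103025/367]
step 1: K = P̄·Hᵀ·S⁻¹ = [9219/20605; 35994/103025]
step 1: x' = x̄ + K·y = [93498/20605, 1282603/103025]
step 1: P' = (I − K·H)·P̄ = [12210/4121 164712/20605; 164712/20605 2398692/103025]
step 2: x̄ = F·x = [188103/7925, 2685073/103025]
step 2: P̄ = F·P·Fᵀ + Q = [755421/7925 722322/7925; 722322/7925 10293352/103025]
step 2: y = z − H·x̄ = [-4753969/103025]
step 2: S = H·P̄·Hᵀ + R = [42542543/103025]
step 2: K = P̄·Hᵀ·S⁻¹ = [20071233/42542543; 17877206/42542543]
step 2: x' = x̄ + K·y = [83600292/42542543, 283835481/42542543]
step 2: P' = (I − K·H)·P̄ = [144950262/42542543 394708320/42542543; 394708320/42542543 1148370548/42542543]

step 0: x' = [1425/367, 3236/367], P' = [624/367 1638/367; 1638/367 4942/367]
step 1: x' = [93498/20605, 1282603/103025], P' = [12210/4121 164712/20605; 164712/20605 2398692/103025]
step 2: x' = [83600292/42542543, 283835481/42542543], P' = [144950262/42542543 394708320/42542543; 394708320/42542543 1148370548/42542543]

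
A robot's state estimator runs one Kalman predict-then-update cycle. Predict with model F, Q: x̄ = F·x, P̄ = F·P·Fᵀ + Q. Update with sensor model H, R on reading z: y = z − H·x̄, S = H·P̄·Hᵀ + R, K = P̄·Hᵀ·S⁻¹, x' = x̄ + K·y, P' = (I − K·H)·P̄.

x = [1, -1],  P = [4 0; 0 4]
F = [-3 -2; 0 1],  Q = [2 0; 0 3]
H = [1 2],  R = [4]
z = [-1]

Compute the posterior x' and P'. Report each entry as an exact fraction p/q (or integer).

x' = [11/27, -7/9]
P' = [736/27 -110/9; -110/9 19/3]

x̄ = F·x = [-1, -1]
P̄ = F·P·Fᵀ + Q = [54 -8; -8 7]
y = z − H·x̄ = [2]
S = H·P̄·Hᵀ + R = [54]
K = P̄·Hᵀ·S⁻¹ = [19/27; 1/9]
x' = x̄ + K·y = [11/27, -7/9]
P' = (I − K·H)·P̄ = [736/27 -110/9; -110/9 19/3]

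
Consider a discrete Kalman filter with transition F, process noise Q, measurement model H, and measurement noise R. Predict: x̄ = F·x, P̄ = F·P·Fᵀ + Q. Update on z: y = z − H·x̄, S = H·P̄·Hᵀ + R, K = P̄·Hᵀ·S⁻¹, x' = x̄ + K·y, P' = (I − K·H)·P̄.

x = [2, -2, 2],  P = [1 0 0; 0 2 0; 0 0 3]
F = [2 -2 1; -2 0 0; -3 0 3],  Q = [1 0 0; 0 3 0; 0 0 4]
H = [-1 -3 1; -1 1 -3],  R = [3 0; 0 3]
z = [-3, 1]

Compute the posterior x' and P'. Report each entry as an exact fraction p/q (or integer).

x̄ = F·x = [10, -4, 0]
P̄ = F·P·Fᵀ + Q = [16 -4 3; -4 7 6; 3 6 40]
y = z − H·x̄ = [-5, 15]
S = H·P̄·Hᵀ + R = [56 -67; -67 376]
K = P̄·Hᵀ·S⁻¹ = [-2319/16567 -1691/16567; -4605/16567 -1129/16567; -695/16567 -5279/16567]
x' = x̄ + K·y = [151900/16567, -60178/16567, -75710/16567]
P' = (I − K·H)·P̄ = [213714/16567 -103614/16567 -104085/16567; -103614/16567 57411/16567 54804/16567; -104085/16567 54804/16567 58242/16567]

x' = [151900/16567, -60178/16567, -75710/16567]
P' = [213714/16567 -103614/16567 -104085/16567; -103614/16567 57411/16567 54804/16567; -104085/16567 54804/16567 58242/16567]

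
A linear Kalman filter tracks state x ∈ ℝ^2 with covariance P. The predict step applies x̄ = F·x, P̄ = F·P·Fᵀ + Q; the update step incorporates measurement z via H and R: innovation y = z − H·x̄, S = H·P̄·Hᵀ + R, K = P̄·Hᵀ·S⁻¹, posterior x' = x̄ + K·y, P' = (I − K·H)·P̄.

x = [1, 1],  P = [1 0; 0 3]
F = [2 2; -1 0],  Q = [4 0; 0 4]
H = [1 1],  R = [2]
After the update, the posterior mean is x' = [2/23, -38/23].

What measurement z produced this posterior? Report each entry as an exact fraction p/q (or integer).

z = [-2]

x̄ = F·x = [4, -1]
P̄ = F·P·Fᵀ + Q = [20 -2; -2 5]
S = H·P̄·Hᵀ + R = [23]
K = P̄·Hᵀ·S⁻¹ = [18/23; 3/23]
x' − x̄ = [-90/23, -15/23] = K·y
y = (KᵀK)⁻¹·Kᵀ·(x' − x̄) = [-5]
z = y + H·x̄ = [-5] + [3] = [-2]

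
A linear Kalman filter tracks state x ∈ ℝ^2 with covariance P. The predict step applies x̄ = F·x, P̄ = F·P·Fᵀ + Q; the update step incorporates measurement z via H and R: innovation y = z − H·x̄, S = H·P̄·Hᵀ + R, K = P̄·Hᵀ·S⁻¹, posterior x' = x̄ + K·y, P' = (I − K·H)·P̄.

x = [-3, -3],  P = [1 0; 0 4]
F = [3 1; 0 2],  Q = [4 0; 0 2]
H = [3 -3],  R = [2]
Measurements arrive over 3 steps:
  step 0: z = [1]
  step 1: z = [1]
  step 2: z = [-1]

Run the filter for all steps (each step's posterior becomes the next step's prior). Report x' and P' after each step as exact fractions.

step 0: x̄ = F·x = [-12, -6]
step 0: P̄ = F·P·Fᵀ + Q = [17 8; 8 18]
step 0: y = z − H·x̄ = [19]
step 0: S = H·P̄·Hᵀ + R = [173]
step 0: K = P̄·Hᵀ·S⁻¹ = [27/173; -30/173]
step 0: x' = x̄ + K·y = [-1563/173, -1608/173]
step 0: P' = (I − K·H)·P̄ = [2212/173 2194/173; 2194/173 2214/173]
step 1: x̄ = F·x = [-6297/173, -3216/173]
step 1: P̄ = F·P·Fᵀ + Q = [35978/173 17592/173; 17592/173 9202/173]
step 1: y = z − H·x̄ = [9416/173]
step 1: S = H·P̄·Hᵀ + R = [90310/173]
step 1: K = P̄·Hᵀ·S⁻¹ = [27579/45155; 2517/9031]
step 1: x' = x̄ + K·y = [-12957/4105, -2808/821]
step 1: P' = (I − K·H)·P̄ = [597596/45155 115842/9031; 115842/9031 114164/9031]
step 2: x̄ = F·x = [-52911/4105, -5616/821]
step 2: P̄ = F·P·Fᵀ + Q = [9605064/45155 923380/9031; 923380/9031 474718/9031]
step 2: y = z − H·x̄ = [70388/4105]
step 2: S = H·P̄·Hᵀ + R = [24793996/45155]
step 2: K = P̄·Hᵀ·S⁻¹ = [3741123/6198499; 90945/335054]
step 2: x' = x̄ + K·y = [-15746313/6198499, -366246/167527]
step 2: P' = (I − K·H)·P̄ = [78683964/6198499 2059186/167527; 2059186/167527 2028871/167527]

step 0: x' = [-1563/173, -1608/173], P' = [2212/173 2194/173; 2194/173 2214/173]
step 1: x' = [-12957/4105, -2808/821], P' = [597596/45155 115842/9031; 115842/9031 114164/9031]
step 2: x' = [-15746313/6198499, -366246/167527], P' = [78683964/6198499 2059186/167527; 2059186/167527 2028871/167527]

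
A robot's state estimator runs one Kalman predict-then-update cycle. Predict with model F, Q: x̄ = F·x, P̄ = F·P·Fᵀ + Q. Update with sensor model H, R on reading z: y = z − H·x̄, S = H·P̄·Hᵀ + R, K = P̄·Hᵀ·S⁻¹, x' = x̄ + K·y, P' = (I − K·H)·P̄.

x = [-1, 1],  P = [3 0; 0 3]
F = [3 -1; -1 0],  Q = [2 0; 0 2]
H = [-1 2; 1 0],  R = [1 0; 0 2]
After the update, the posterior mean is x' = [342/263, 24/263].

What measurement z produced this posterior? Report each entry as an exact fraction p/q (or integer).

z = [-1, 2]

x̄ = F·x = [-4, 1]
P̄ = F·P·Fᵀ + Q = [32 -9; -9 5]
S = H·P̄·Hᵀ + R = [89 -50; -50 34]
K = P̄·Hᵀ·S⁻¹ = [-50/263 174/263; 98/263 149/526]
x' − x̄ = [1394/263, -239/263] = K·y
y = (KᵀK)⁻¹·Kᵀ·(x' − x̄) = [-7, 6]
z = y + H·x̄ = [-7, 6] + [6, -4] = [-1, 2]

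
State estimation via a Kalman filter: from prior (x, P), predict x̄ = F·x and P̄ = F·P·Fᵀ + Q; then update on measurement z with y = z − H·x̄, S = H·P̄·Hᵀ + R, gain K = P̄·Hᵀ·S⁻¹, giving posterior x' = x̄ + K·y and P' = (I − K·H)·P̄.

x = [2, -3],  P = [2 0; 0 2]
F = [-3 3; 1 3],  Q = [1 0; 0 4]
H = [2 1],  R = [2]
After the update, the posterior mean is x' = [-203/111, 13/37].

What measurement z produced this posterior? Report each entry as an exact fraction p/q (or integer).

x̄ = F·x = [-15, -7]
P̄ = F·P·Fᵀ + Q = [37 12; 12 24]
S = H·P̄·Hᵀ + R = [222]
K = P̄·Hᵀ·S⁻¹ = [43/111; 8/37]
x' − x̄ = [1462/111, 272/37] = K·y
y = (KᵀK)⁻¹·Kᵀ·(x' − x̄) = [34]
z = y + H·x̄ = [34] + [-37] = [-3]

z = [-3]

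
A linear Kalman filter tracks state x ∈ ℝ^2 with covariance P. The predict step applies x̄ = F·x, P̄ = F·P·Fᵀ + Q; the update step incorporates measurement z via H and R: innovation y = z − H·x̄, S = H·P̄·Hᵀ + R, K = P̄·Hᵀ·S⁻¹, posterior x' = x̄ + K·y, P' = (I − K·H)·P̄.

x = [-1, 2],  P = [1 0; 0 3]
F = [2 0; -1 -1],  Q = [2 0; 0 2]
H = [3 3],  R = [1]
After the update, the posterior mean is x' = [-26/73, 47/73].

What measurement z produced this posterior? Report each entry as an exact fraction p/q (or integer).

z = [1]

x̄ = F·x = [-2, -1]
P̄ = F·P·Fᵀ + Q = [6 -2; -2 6]
S = H·P̄·Hᵀ + R = [73]
K = P̄·Hᵀ·S⁻¹ = [12/73; 12/73]
x' − x̄ = [120/73, 120/73] = K·y
y = (KᵀK)⁻¹·Kᵀ·(x' − x̄) = [10]
z = y + H·x̄ = [10] + [-9] = [1]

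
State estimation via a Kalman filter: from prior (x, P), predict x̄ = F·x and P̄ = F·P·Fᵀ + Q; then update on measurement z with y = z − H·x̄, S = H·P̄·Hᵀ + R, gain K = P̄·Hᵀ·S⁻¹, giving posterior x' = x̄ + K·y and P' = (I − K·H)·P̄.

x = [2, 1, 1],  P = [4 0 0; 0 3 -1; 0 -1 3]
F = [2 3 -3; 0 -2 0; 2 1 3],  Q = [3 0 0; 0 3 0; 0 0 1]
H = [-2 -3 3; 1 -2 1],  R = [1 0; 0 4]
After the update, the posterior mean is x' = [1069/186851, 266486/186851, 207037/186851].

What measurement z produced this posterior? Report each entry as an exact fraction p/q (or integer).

z = [-1, -2]

x̄ = F·x = [4, -2, 8]
P̄ = F·P·Fᵀ + Q = [91 -24 -8; -24 15 0; -8 0 41]
S = H·P̄·Hᵀ + R = [677 -1; -1 276]
K = P̄·Hᵀ·S⁻¹ = [-36853/186851 88553/186851; 774/186851 -36555/186851; 38397/186851 22480/186851]
x' − x̄ = [-746335/186851, 640188/186851, -1287771/186851] = K·y
y = (KᵀK)⁻¹·Kᵀ·(x' − x̄) = [-23, -18]
z = y + H·x̄ = [-23, -18] + [22, 16] = [-1, -2]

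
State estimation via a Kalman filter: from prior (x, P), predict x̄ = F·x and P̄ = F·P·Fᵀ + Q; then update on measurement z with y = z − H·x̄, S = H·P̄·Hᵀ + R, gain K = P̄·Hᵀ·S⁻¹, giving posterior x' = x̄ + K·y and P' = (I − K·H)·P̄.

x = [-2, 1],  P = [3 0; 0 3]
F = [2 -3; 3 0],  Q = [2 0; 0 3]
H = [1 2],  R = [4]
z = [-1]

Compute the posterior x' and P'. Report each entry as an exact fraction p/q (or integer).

x' = [-91/79, -6/79]
P' = [3788/237 -580/79; -580/79 342/79]

x̄ = F·x = [-7, -6]
P̄ = F·P·Fᵀ + Q = [41 18; 18 30]
y = z − H·x̄ = [18]
S = H·P̄·Hᵀ + R = [237]
K = P̄·Hᵀ·S⁻¹ = [77/237; 26/79]
x' = x̄ + K·y = [-91/79, -6/79]
P' = (I − K·H)·P̄ = [3788/237 -580/79; -580/79 342/79]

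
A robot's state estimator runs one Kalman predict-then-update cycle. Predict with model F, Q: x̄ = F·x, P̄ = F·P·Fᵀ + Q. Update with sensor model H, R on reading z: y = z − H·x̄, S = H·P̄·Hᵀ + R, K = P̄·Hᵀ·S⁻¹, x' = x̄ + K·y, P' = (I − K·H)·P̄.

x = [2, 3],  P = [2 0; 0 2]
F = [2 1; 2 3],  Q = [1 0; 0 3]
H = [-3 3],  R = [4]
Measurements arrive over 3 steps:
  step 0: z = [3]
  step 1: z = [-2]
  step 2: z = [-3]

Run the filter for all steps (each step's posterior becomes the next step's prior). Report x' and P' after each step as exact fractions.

step 0: x' = [649/112, 781/112], P' = [1151/112 1163/112; 1163/112 1223/112]
step 1: x' = [-9177/24254, -22073/24254], P' = [166318/12127 173304/12127; 173304/12127 185630/12127]
step 2: x' = [-2089781/3583880, -5693553/3583880], P' = [97950433/7167760 102159829/7167760; 102159829/7167760 109533337/7167760]

step 0: x̄ = F·x = [7, 13]
step 0: P̄ = F·P·Fᵀ + Q = [11 14; 14 29]
step 0: y = z − H·x̄ = [-15]
step 0: S = H·P̄·Hᵀ + R = [112]
step 0: K = P̄·Hᵀ·S⁻¹ = [9/112; 45/112]
step 0: x' = x̄ + K·y = [649/112, 781/112]
step 0: P' = (I − K·H)·P̄ = [1151/112 1163/112; 1163/112 1223/112]
step 1: x̄ = F·x = [297/16, 3641/112]
step 1: P̄ = F·P·Fᵀ + Q = [1513/16 2511/16; 2511/16 29903/112]
step 1: y = z − H·x̄ = [-2455/56]
step 1: S = H·P̄·Hᵀ + R = [12127/28]
step 1: K = P̄·Hᵀ·S⁻¹ = [10479/24254; 18489/24254]
step 1: x' = x̄ + K·y = [-9177/24254, -22073/24254]
step 1: P' = (I − K·H)·P̄ = [166318/12127 173304/12127; 173304/12127 185630/12127]
step 2: x̄ = F·x = [-40427/24254, -84573/24254]
step 2: P̄ = F·P·Fᵀ + Q = [1556245/12127 2608594/12127; 2608594/12127 4451971/12127]
step 2: y = z − H·x̄ = [29838/12127]
step 2: S = H·P̄·Hᵀ + R = [7167760/12127]
step 2: K = P̄·Hᵀ·S⁻¹ = [3157047/7167760; 5530131/7167760]
step 2: x' = x̄ + K·y = [-2089781/3583880, -5693553/3583880]
step 2: P' = (I − K·H)·P̄ = [97950433/7167760 102159829/7167760; 102159829/7167760 109533337/7167760]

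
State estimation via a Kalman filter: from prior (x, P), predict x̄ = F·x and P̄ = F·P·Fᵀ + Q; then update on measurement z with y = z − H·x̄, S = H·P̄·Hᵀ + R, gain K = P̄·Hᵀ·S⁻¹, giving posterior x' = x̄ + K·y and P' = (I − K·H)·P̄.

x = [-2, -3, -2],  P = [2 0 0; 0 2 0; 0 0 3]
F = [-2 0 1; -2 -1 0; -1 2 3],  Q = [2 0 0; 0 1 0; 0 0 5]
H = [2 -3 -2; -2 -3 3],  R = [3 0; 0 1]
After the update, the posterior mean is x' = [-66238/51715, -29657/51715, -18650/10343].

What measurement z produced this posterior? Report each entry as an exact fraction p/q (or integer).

x̄ = F·x = [2, 7, -10]
P̄ = F·P·Fᵀ + Q = [13 8 13; 8 11 0; 13 0 42]
S = H·P̄·Hᵀ + R = [122 -75; -75 470]
K = P̄·Hᵀ·S⁻¹ = [-2421/10343 -3142/51715; -2333/10343 -7253/51715; -3952/10343 1570/10343]
x' − x̄ = [-169668/51715, -391662/51715, 84780/10343] = K·y
y = (KᵀK)⁻¹·Kᵀ·(x' − x̄) = [0, 54]
z = y + H·x̄ = [0, 54] + [3, -55] = [3, -1]

z = [3, -1]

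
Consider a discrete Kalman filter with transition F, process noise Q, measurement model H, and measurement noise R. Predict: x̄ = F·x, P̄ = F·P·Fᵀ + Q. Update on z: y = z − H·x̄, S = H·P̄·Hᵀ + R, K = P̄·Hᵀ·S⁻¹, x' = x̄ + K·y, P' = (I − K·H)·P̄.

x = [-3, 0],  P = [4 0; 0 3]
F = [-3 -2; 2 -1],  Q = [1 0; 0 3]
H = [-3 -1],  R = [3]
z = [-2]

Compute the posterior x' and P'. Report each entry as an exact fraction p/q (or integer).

x' = [771/358, -770/179]
P' = [901/358 -1158/179; -1158/179 3426/179]

x̄ = F·x = [9, -6]
P̄ = F·P·Fᵀ + Q = [49 -18; -18 22]
y = z − H·x̄ = [19]
S = H·P̄·Hᵀ + R = [358]
K = P̄·Hᵀ·S⁻¹ = [-129/358; 16/179]
x' = x̄ + K·y = [771/358, -770/179]
P' = (I − K·H)·P̄ = [901/358 -1158/179; -1158/179 3426/179]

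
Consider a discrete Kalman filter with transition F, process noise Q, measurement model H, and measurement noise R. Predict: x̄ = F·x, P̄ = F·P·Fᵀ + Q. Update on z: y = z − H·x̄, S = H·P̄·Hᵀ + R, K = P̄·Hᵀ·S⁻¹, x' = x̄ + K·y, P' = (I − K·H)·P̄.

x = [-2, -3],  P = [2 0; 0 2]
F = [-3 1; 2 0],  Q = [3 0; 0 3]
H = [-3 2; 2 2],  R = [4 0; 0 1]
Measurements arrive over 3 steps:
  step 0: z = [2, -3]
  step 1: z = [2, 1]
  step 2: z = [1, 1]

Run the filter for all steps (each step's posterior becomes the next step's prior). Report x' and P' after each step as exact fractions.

step 0: x' = [-11078/11459, -6576/11459], P' = [2272/11459 -1138/11459; -1138/11459 2769/11459]
step 1: x' = [-1059110/12217463, 6533970/12217463], P' = [2351584/12217463 -1143186/12217463; -1143186/12217463 2865355/12217463]
step 2: x' = [16821685/492167491, 5848272895/12796354766], P' = [94664912/492167491 -45995942/492167491; -45995942/492167491 1499937150/6398177383]

step 0: x̄ = F·x = [3, -4]
step 0: P̄ = F·P·Fᵀ + Q = [23 -12; -12 11]
step 0: y = z − H·x̄ = [19, -1]
step 0: S = H·P̄·Hᵀ + R = [399 -70; -70 41]
step 0: K = P̄·Hᵀ·S⁻¹ = [-2273/11459 324/1637; 2238/11459 466/1637]
step 0: x' = x̄ + K·y = [-11078/11459, -6576/11459]
step 0: P' = (I − K·H)·P̄ = [2272/11459 -1138/11459; -1138/11459 2769/11459]
step 1: x̄ = F·x = [26658/11459, -22156/11459]
step 1: P̄ = F·P·Fᵀ + Q = [64422/11459 -15908/11459; -15908/11459 43465/11459]
step 1: y = z − H·x̄ = [147204/11459, 2455/11459]
step 1: S = H·P̄·Hᵀ + R = [990390/11459 -180856/11459; -180856/11459 315743/11459]
step 1: K = P̄·Hᵀ·S⁻¹ = [-2335281/12217463 2416796/12217463; 2290067/12217463 3444338/12217463]
step 1: x' = x̄ + K·y = [-1059110/12217463, 6533970/12217463]
step 1: P' = (I − K·H)·P̄ = [2351584/12217463 -1143186/12217463; -1143186/12217463 2865355/12217463]
step 2: x̄ = F·x = [9711300/12217463, -2118220/12217463]
step 2: P̄ = F·P·Fᵀ + Q = [67541116/12217463 -16395876/12217463; -16395876/12217463 46058725/12217463]
step 2: y = z − H·x̄ = [45587803/12217463, -2968697/12217463]
step 2: S = H·P̄·Hᵀ + R = [1037725308/12217463 -188220044/12217463; -188220044/12217463 335449819/12217463]
step 2: K = P̄·Hᵀ·S⁻¹ = [-93996655/492167491 97337940/492167491; 2396858019/12796354766 1803979808/6398177383]
step 2: x' = x̄ + K·y = [16821685/492167491, 5848272895/12796354766]
step 2: P' = (I − K·H)·P̄ = [94664912/492167491 -45995942/492167491; -45995942/492167491 1499937150/6398177383]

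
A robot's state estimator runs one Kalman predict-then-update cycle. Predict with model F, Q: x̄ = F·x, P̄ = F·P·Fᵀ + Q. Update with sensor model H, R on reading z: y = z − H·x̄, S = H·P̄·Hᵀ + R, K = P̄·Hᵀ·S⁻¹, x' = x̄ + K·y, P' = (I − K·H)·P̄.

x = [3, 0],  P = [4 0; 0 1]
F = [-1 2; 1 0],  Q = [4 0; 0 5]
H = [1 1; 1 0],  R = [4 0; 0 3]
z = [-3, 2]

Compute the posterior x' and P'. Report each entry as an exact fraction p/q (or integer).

x̄ = F·x = [-3, 3]
P̄ = F·P·Fᵀ + Q = [12 -4; -4 9]
y = z − H·x̄ = [-3, 5]
S = H·P̄·Hᵀ + R = [17 8; 8 15]
K = P̄·Hᵀ·S⁻¹ = [24/191 140/191; 107/191 -108/191]
x' = x̄ + K·y = [55/191, -288/191]
P' = (I − K·H)·P̄ = [420/191 -324/191; -324/191 752/191]

x' = [55/191, -288/191]
P' = [420/191 -324/191; -324/191 752/191]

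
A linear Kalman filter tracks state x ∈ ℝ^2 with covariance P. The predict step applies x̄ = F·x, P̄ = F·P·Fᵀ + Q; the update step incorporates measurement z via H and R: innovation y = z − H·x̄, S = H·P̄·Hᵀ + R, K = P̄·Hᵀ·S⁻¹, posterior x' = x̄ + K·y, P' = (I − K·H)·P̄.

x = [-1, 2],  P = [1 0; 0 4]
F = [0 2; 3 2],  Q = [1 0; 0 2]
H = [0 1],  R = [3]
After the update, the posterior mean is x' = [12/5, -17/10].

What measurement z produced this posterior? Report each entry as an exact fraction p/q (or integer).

z = [-2]

x̄ = F·x = [4, 1]
P̄ = F·P·Fᵀ + Q = [17 16; 16 27]
S = H·P̄·Hᵀ + R = [30]
K = P̄·Hᵀ·S⁻¹ = [8/15; 9/10]
x' − x̄ = [-8/5, -27/10] = K·y
y = (KᵀK)⁻¹·Kᵀ·(x' − x̄) = [-3]
z = y + H·x̄ = [-3] + [1] = [-2]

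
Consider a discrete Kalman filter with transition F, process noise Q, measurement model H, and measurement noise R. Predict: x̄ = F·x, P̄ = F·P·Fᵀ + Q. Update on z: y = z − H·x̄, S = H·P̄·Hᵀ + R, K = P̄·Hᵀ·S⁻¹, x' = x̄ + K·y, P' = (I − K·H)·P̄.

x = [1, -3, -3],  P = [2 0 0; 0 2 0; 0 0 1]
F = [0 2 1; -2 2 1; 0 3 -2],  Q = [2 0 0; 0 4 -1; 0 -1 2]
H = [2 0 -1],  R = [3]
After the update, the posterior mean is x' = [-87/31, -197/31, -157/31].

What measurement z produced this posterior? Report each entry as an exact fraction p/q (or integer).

z = [1]

x̄ = F·x = [-9, -11, -3]
P̄ = F·P·Fᵀ + Q = [11 9 10; 9 21 9; 10 9 24]
S = H·P̄·Hᵀ + R = [31]
K = P̄·Hᵀ·S⁻¹ = [12/31; 9/31; -4/31]
x' − x̄ = [192/31, 144/31, -64/31] = K·y
y = (KᵀK)⁻¹·Kᵀ·(x' − x̄) = [16]
z = y + H·x̄ = [16] + [-15] = [1]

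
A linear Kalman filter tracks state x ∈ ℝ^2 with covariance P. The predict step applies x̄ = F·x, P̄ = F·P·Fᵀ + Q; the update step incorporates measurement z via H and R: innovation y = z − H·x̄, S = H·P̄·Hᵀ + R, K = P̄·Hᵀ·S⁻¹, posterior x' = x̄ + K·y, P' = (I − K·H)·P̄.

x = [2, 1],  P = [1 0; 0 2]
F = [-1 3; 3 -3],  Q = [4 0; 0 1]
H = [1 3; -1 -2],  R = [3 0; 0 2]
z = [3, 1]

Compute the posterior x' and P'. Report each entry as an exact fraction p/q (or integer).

x' = [-59/110, 461/660]
P' = [519/55 -427/110; -427/110 1183/660]

x̄ = F·x = [1, 3]
P̄ = F·P·Fᵀ + Q = [23 -21; -21 28]
y = z − H·x̄ = [-7, 8]
S = H·P̄·Hᵀ + R = [152 -86; -86 53]
K = P̄·Hᵀ·S⁻¹ = [-81/110 -46/55; 329/660 49/330]
x' = x̄ + K·y = [-59/110, 461/660]
P' = (I − K·H)·P̄ = [519/55 -427/110; -427/110 1183/660]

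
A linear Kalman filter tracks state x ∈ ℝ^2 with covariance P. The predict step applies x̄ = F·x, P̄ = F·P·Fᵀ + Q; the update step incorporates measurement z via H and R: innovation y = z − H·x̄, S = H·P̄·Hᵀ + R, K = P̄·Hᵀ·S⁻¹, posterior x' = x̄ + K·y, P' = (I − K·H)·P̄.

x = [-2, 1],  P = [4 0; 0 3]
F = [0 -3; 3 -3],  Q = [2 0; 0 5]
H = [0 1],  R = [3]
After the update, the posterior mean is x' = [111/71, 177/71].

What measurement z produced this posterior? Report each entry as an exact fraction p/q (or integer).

x̄ = F·x = [-3, -9]
P̄ = F·P·Fᵀ + Q = [29 27; 27 68]
S = H·P̄·Hᵀ + R = [71]
K = P̄·Hᵀ·S⁻¹ = [27/71; 68/71]
x' − x̄ = [324/71, 816/71] = K·y
y = (KᵀK)⁻¹·Kᵀ·(x' − x̄) = [12]
z = y + H·x̄ = [12] + [-9] = [3]

z = [3]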